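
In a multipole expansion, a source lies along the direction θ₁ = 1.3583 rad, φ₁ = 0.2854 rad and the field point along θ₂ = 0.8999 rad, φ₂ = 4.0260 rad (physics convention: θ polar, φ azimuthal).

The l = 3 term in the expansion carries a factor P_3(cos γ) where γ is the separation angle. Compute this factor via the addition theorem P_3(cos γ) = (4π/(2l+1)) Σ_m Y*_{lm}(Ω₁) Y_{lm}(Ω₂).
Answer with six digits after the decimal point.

Term-by-term m-sum for l=3 (normalisation 4π/7 = 1.795196):
  m=-3: Y*=(0.255375, 0.294362)  Y=(0.177053, 0.094068)  product (0.017525, 0.076140)
  m=-2: Y*=(0.173301, 0.111276)  Y=(-0.076683, -0.382176)  product (0.029238, -0.074765)
  m=-1: Y*=(-0.235717, -0.069162)  Y=(-0.149593, 0.182590)  product (0.047890, -0.032693)
  m=+0: Y*=(-0.218606, -0.000000)  Y=(-0.247664, 0.000000)  product (0.054141, 0.000000)
  m=+1: Y*=(0.235717, -0.069162)  Y=(0.149593, 0.182590)  product (0.047890, 0.032693)
  m=+2: Y*=(0.173301, -0.111276)  Y=(-0.076683, 0.382176)  product (0.029238, 0.074765)
  m=+3: Y*=(-0.255375, 0.294362)  Y=(-0.177053, 0.094068)  product (0.017525, -0.076140)
Accumulated sum (0.243446, 0.000000); after 4π/(2l+1) scaling, (0.437033, 0.000000) ⇒ P_3 = 0.437033

0.437033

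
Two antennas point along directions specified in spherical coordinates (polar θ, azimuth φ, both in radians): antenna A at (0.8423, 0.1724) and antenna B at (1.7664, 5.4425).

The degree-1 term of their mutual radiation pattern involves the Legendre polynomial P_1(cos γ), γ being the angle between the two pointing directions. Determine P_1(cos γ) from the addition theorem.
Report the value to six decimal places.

Expand P_1 via completeness: Σ_{m} conj(Y_{1,m}) at Ω₁ times Y_{1,m} at Ω₂ —
  m=-1: Y*=+0.253978+0.044225i  Y=+0.226034+0.252519i  product +0.046240+0.074131i
  m=+0: Y*=+0.325286-0.000000i  Y=-0.094964+0.000000i  product -0.030891+0.000000i
  m=+1: Y*=-0.253978+0.044225i  Y=-0.226034+0.252519i  product +0.046240-0.074131i
Σ over m = +0.061590+0.000000i; ×(4π/3) → +0.257986+0.000000i. Real part: 0.257986

0.257986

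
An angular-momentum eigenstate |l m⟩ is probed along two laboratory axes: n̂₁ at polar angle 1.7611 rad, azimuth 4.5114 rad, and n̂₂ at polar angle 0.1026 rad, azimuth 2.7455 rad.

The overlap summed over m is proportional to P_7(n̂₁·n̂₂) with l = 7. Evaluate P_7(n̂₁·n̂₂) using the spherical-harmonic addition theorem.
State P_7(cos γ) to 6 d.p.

0.294236

Term-by-term m-sum for l=7 (normalisation 4π/15 = 0.837758):
  m=-7: (0.434273, 0.071810) × (0.000000, -0.000000) = (0.000000, -0.000000)  (running Σ = (0.000000, -0.000000))
  m=-6: (0.113206, -0.296378) × (-0.000002, 0.000001) = (0.000000, 0.000001)  (running Σ = (0.000000, 0.000001))
  m=-5: (0.151240, 0.096058) × (0.000020, -0.000045) = (0.000007, -0.000005)  (running Σ = (0.000008, -0.000004))
  m=-4: (0.226993, -0.235579) × (-0.000011, 0.000792) = (0.000184, 0.000182)  (running Σ = (0.000192, 0.000178))
  m=-3: (0.048803, 0.070882) × (-0.003448, -0.008569) = (0.000439, -0.000663)  (running Σ = (0.000631, -0.000484))
  m=-2: (0.295372, -0.125570) × (0.052936, 0.053660) = (0.022374, 0.009202)  (running Σ = (0.023005, 0.008718))
  m=-1: (0.009813, 0.048166) × (-0.359443, -0.150317) = (0.003713, -0.018788)  (running Σ = (0.026718, -0.010070))
  m=0: (0.317703, -0.000000) × (0.937303, 0.000000) = (0.297784, 0.000000)  (running Σ = (0.324501, -0.010070))
  m=1: (-0.009813, 0.048166) × (0.359443, -0.150317) = (0.003713, 0.018788)  (running Σ = (0.328214, 0.008718))
  m=2: (0.295372, 0.125570) × (0.052936, -0.053660) = (0.022374, -0.009202)  (running Σ = (0.350588, -0.000484))
  m=3: (-0.048803, 0.070882) × (0.003448, -0.008569) = (0.000439, 0.000663)  (running Σ = (0.351027, 0.000178))
  m=4: (0.226993, 0.235579) × (-0.000011, -0.000792) = (0.000184, -0.000182)  (running Σ = (0.351211, -0.000004))
  m=5: (-0.151240, 0.096058) × (-0.000020, -0.000045) = (0.000007, 0.000005)  (running Σ = (0.351219, 0.000001))
  m=6: (0.113206, 0.296378) × (-0.000002, -0.000001) = (0.000000, -0.000001)  (running Σ = (0.351219, -0.000000))
  m=7: (-0.434273, 0.071810) × (-0.000000, -0.000000) = (0.000000, 0.000000)  (running Σ = (0.351219, 0.000000))
Accumulated sum (0.351219, 0.000000); after 4π/(2l+1) scaling, (0.294236, 0.000000) ⇒ P_7 = 0.294236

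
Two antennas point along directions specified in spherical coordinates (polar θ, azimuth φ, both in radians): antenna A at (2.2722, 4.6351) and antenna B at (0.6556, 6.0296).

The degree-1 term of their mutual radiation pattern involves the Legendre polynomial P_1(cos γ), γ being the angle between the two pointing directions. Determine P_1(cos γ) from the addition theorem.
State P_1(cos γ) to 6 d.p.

-0.429830

Expand P_1 via completeness: Σ_{m} conj(Y_{1,m}) at Ω₁ times Y_{1,m} at Ω₂ —
  term(m=-1) = (0.009750, -0.054730)   from Y*(Ω₁)=(-0.020379, -0.263148), Y(Ω₂)=(0.203889, 0.052841)
  term(m=+0) = (-0.122114, -0.000000)   from Y*(Ω₁)=(-0.315291, -0.000000), Y(Ω₂)=(0.387307, 0.000000)
  term(m=+1) = (0.009750, 0.054730)   from Y*(Ω₁)=(0.020379, -0.263148), Y(Ω₂)=(-0.203889, 0.052841)
Total Σ_m = (-0.102614, 0.000000). Multiply by 4.188790: (-0.429830, 0.000000). P_1(cos γ) = -0.429830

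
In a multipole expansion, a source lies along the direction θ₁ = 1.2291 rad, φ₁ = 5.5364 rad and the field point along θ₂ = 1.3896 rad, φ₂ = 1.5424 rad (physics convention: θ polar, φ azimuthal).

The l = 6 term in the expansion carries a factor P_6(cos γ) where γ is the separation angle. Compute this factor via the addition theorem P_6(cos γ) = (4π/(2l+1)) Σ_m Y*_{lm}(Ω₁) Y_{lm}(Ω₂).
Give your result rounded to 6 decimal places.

Term-by-term m-sum for l=6 (normalisation 4π/13 = 0.966644):
  term(m=-6) = (0.057860, -0.136072)   from Y*(Ω₁)=(-0.077596, 0.328917), Y(Ω₂)=(-0.431197, -0.074186)
  term(m=-5) = (0.050323, 0.104083)   from Y*(Ω₁)=(-0.345419, 0.232447), Y(Ω₂)=(0.039293, -0.274883)
  term(m=-4) = (0.013684, 0.003758)   from Y*(Ω₁)=(-0.065316, -0.010169), Y(Ω₂)=(-0.213296, -0.024332)
  term(m=-3) = (0.079340, -0.052478)   from Y*(Ω₁)=(0.199972, 0.252637), Y(Ω₂)=(0.025120, -0.294164)
  term(m=-2) = (0.003316, -0.024598)   from Y*(Ω₁)=(-0.013496, 0.174412), Y(Ω₂)=(-0.141657, -0.008054)
  term(m=-1) = (-0.051976, -0.059454)   from Y*(Ω₁)=(0.195446, -0.180906), Y(Ω₂)=(0.008419, -0.296405)
  term(m=+0) = (-0.024334, 0.000000)   from Y*(Ω₁)=(0.199947, -0.000000), Y(Ω₂)=(-0.121702, 0.000000)
  term(m=+1) = (-0.051976, 0.059454)   from Y*(Ω₁)=(-0.195446, -0.180906), Y(Ω₂)=(-0.008419, -0.296405)
  term(m=+2) = (0.003316, 0.024598)   from Y*(Ω₁)=(-0.013496, -0.174412), Y(Ω₂)=(-0.141657, 0.008054)
  term(m=+3) = (0.079340, 0.052478)   from Y*(Ω₁)=(-0.199972, 0.252637), Y(Ω₂)=(-0.025120, -0.294164)
  term(m=+4) = (0.013684, -0.003758)   from Y*(Ω₁)=(-0.065316, 0.010169), Y(Ω₂)=(-0.213296, 0.024332)
  term(m=+5) = (0.050323, -0.104083)   from Y*(Ω₁)=(0.345419, 0.232447), Y(Ω₂)=(-0.039293, -0.274883)
  term(m=+6) = (0.057860, 0.136072)   from Y*(Ω₁)=(-0.077596, -0.328917), Y(Ω₂)=(-0.431197, 0.074186)
Accumulated sum (0.280761, 0.000000); after 4π/(2l+1) scaling, (0.271396, 0.000000) ⇒ P_6 = 0.271396

0.271396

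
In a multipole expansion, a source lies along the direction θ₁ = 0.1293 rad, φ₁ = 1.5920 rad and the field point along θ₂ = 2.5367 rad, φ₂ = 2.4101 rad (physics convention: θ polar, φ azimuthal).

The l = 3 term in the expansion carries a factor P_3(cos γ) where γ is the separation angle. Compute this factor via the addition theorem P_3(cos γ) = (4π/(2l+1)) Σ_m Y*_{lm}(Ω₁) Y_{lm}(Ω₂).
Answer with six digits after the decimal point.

Expand P_3 via completeness: Σ_{m} conj(Y_{3,m}) at Ω₁ times Y_{3,m} at Ω₂ —
  m=-3: +0.000057-0.000893i × +0.044812-0.062283i = -0.000053-0.000044i  (running Σ = -0.000053-0.000044i)
  m=-2: -0.016834-0.000714i × -0.029252-0.270279i = +0.000299+0.004571i  (running Σ = +0.000246+0.004527i)
  m=-1: -0.003461+0.163183i × -0.325925-0.292554i = +0.048868-0.052173i  (running Σ = +0.049114-0.047646i)
  m=0: +0.709360-0.000000i × -0.117582+0.000000i = -0.083408+0.000000i  (running Σ = -0.034294-0.047646i)
  m=1: +0.003461+0.163183i × +0.325925-0.292554i = +0.048868+0.052173i  (running Σ = +0.014574+0.004527i)
  m=2: -0.016834+0.000714i × -0.029252+0.270279i = +0.000299-0.004571i  (running Σ = +0.014873-0.000044i)
  m=3: -0.000057-0.000893i × -0.044812-0.062283i = -0.000053+0.000044i  (running Σ = +0.014820-0.000000i)
Accumulated sum +0.014820-0.000000i; after 4π/(2l+1) scaling, +0.026605-0.000000i ⇒ P_3 = 0.026605

0.026605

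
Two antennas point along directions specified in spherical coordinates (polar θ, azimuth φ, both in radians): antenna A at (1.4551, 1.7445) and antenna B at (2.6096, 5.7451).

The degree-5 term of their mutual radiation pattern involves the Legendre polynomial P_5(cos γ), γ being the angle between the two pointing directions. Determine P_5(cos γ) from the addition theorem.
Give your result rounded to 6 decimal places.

-0.228607

Term-by-term m-sum for l=5 (normalisation 4π/11 = 1.142397):
  term(m=-5) = +0.002836-0.006395i   from Y*(Ω₁)=-0.342620+0.289921i, Y(Ω₂)=-0.014027+0.006796i
  term(m=-4) = +0.013218-0.004008i   from Y*(Ω₁)=+0.126706+0.105605i, Y(Ω₂)=+0.046001-0.069976i
  term(m=-3) = -0.064699-0.040976i   from Y*(Ω₁)=-0.148551+0.258782i, Y(Ω₂)=-0.011151+0.256413i
  term(m=-2) = -0.012546-0.084603i   from Y*(Ω₁)=+0.174246+0.063093i, Y(Ω₂)=-0.219086-0.406207i
  term(m=-1) = -0.060302+0.069904i   from Y*(Ω₁)=-0.044932+0.256061i, Y(Ω₂)=+0.304932+0.181992i
  term(m=+0) = +0.042873+0.000000i   from Y*(Ω₁)=+0.190066-0.000000i, Y(Ω₂)=+0.225572+0.000000i
  term(m=+1) = -0.060302-0.069904i   from Y*(Ω₁)=+0.044932+0.256061i, Y(Ω₂)=-0.304932+0.181992i
  term(m=+2) = -0.012546+0.084603i   from Y*(Ω₁)=+0.174246-0.063093i, Y(Ω₂)=-0.219086+0.406207i
  term(m=+3) = -0.064699+0.040976i   from Y*(Ω₁)=+0.148551+0.258782i, Y(Ω₂)=+0.011151+0.256413i
  term(m=+4) = +0.013218+0.004008i   from Y*(Ω₁)=+0.126706-0.105605i, Y(Ω₂)=+0.046001+0.069976i
  term(m=+5) = +0.002836+0.006395i   from Y*(Ω₁)=+0.342620+0.289921i, Y(Ω₂)=+0.014027+0.006796i
Accumulated sum -0.200112-0.000000i; after 4π/(2l+1) scaling, -0.228607-0.000000i ⇒ P_5 = -0.228607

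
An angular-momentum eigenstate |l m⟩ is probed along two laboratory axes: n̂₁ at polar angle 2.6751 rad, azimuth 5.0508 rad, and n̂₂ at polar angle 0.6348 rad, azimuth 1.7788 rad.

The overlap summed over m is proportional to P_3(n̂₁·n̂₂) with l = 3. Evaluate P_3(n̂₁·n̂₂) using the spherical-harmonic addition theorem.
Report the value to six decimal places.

Term-by-term m-sum for l=3 (normalisation 4π/7 = 1.795196):
  m=-3: (-0.032249, 0.020020) × (0.050840, 0.070612) = (-0.003053, -0.001259)  (running Σ = (-0.003053, -0.001259))
  m=-2: (0.143939, 0.115643) × (-0.264704, 0.116944) = (-0.051625, -0.013778)  (running Σ = (-0.054678, -0.015038))
  m=-1: (0.144216, -0.409762) × (-0.088719, -0.420356) = (-0.185040, -0.024268)  (running Σ = (-0.239719, -0.039306))
  m=0: (-0.329502, -0.000000) × (0.072613, 0.000000) = (-0.023926, -0.000000)  (running Σ = (-0.263645, -0.039306))
  m=1: (-0.144216, -0.409762) × (0.088719, -0.420356) = (-0.185040, 0.024268)  (running Σ = (-0.448685, -0.015038))
  m=2: (0.143939, -0.115643) × (-0.264704, -0.116944) = (-0.051625, 0.013778)  (running Σ = (-0.500310, -0.001259))
  m=3: (0.032249, 0.020020) × (-0.050840, 0.070612) = (-0.003053, 0.001259)  (running Σ = (-0.503363, -0.000000))
Σ over m = (-0.503363, -0.000000); ×(4π/7) → (-0.903635, -0.000000). Real part: -0.903635

-0.903635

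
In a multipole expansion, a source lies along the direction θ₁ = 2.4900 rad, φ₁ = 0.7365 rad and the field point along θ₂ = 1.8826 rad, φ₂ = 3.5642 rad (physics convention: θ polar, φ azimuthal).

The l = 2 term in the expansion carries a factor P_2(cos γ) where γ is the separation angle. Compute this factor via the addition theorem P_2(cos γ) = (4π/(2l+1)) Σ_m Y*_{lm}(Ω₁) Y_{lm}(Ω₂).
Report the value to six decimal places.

Summing Y*_{l m}(θ₁,φ₁)·Y_{l m}(θ₂,φ₂) over m ∈ [−2, 2]; prefactor 4π/(2·2+1) = 2.513274:
  m=-2: Y*=+0.013871+0.141387i  Y=+0.232198-0.261781i  product +0.040233+0.029199i
  m=-1: Y*=-0.275975-0.250225i  Y=+0.205726-0.092516i  product -0.079925-0.025946i
  m=+0: Y*=+0.282793-0.000000i  Y=-0.226346+0.000000i  product -0.064009+0.000000i
  m=+1: Y*=+0.275975-0.250225i  Y=-0.205726-0.092516i  product -0.079925+0.025946i
  m=+2: Y*=+0.013871-0.141387i  Y=+0.232198+0.261781i  product +0.040233-0.029199i
Accumulated sum -0.143393+0.000000i; after 4π/(2l+1) scaling, -0.360385+0.000000i ⇒ P_2 = -0.360385

-0.360385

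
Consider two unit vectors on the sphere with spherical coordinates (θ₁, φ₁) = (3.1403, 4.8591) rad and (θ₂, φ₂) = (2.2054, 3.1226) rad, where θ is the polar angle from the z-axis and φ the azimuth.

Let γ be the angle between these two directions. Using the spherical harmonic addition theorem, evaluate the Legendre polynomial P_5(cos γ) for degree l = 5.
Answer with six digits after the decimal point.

Term-by-term m-sum for l=5 (normalisation 4π/11 = 1.142397):
  term(m=-5) = -0.00000 + 0.00000j   from Y*(Ω₁)=0.00000 - 0.00000j, Y(Ω₂)=-0.15649 - 0.01491j
  term(m=-4) = 0.00000 + 0.00000j   from Y*(Ω₁)=-0.00000 - 0.00000j, Y(Ω₂)=-0.36491 - 0.02778j
  term(m=-3) = 0.00000 - 0.00000j   from Y*(Ω₁)=-0.00000 + 0.00000j, Y(Ω₂)=-0.39022 - 0.02226j
  term(m=-2) = -0.00000 - 0.00000j   from Y*(Ω₁)=0.00001 + 0.00000j, Y(Ω₂)=-0.03545 - 0.00135j
  term(m=-1) = 0.00019 - 0.00112j   from Y*(Ω₁)=0.00048 - 0.00328j, Y(Ω₂)=0.34205 + 0.00650j
  term(m=+0) = -0.11811 + 0.00000j   from Y*(Ω₁)=-0.93559 + 0.00000j, Y(Ω₂)=0.12624 + 0.00000j
  term(m=+1) = 0.00019 + 0.00112j   from Y*(Ω₁)=-0.00048 - 0.00328j, Y(Ω₂)=-0.34205 + 0.00650j
  term(m=+2) = -0.00000 + 0.00000j   from Y*(Ω₁)=0.00001 - 0.00000j, Y(Ω₂)=-0.03545 + 0.00135j
  term(m=+3) = 0.00000 + 0.00000j   from Y*(Ω₁)=0.00000 + 0.00000j, Y(Ω₂)=0.39022 - 0.02226j
  term(m=+4) = 0.00000 - 0.00000j   from Y*(Ω₁)=-0.00000 + 0.00000j, Y(Ω₂)=-0.36491 + 0.02778j
  term(m=+5) = -0.00000 - 0.00000j   from Y*(Ω₁)=-0.00000 - 0.00000j, Y(Ω₂)=0.15649 - 0.01491j
Σ over m = -0.11774 + 0.00000j; ×(4π/11) → -0.13450 + 0.00000j. Real part: -0.134500

-0.134500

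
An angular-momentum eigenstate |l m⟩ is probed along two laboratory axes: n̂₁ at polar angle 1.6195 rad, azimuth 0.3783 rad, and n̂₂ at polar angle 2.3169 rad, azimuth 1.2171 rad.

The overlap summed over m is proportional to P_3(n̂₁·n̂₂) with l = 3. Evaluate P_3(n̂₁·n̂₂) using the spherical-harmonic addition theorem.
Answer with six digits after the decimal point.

-0.426715

Expand P_3 via completeness: Σ_{m} conj(Y_{3,m}) at Ω₁ times Y_{3,m} at Ω₂ —
  [-3]  conj(Y_{3,-3})(Ω₁) = (0.175536, 0.376866) ; Y_{3,-3}(Ω₂) = (-0.144217, 0.080614) ; Δ = (-0.055696, -0.040200)
  [-2]  conj(Y_{3,-2})(Ω₁) = (-0.036095, -0.034073) ; Y_{3,-2}(Ω₂) = (0.284326, 0.243100) ; Δ = (-0.001979, -0.018463)
  [-1]  conj(Y_{3,-1})(Ω₁) = (-0.296418, -0.117809) ; Y_{3,-1}(Ω₂) = (0.107168, -0.290254) ; Δ = (-0.065961, 0.073411)
  [+0]  conj(Y_{3,0})(Ω₁) = (0.054288, -0.000000) ; Y_{3,0}(Ω₂) = (0.176369, 0.000000) ; Δ = (0.009575, 0.000000)
  [+1]  conj(Y_{3,1})(Ω₁) = (0.296418, -0.117809) ; Y_{3,1}(Ω₂) = (-0.107168, -0.290254) ; Δ = (-0.065961, -0.073411)
  [+2]  conj(Y_{3,2})(Ω₁) = (-0.036095, 0.034073) ; Y_{3,2}(Ω₂) = (0.284326, -0.243100) ; Δ = (-0.001979, 0.018463)
  [+3]  conj(Y_{3,3})(Ω₁) = (-0.175536, 0.376866) ; Y_{3,3}(Ω₂) = (0.144217, 0.080614) ; Δ = (-0.055696, 0.040200)
Σ over m = (-0.237698, 0.000000); ×(4π/7) → (-0.426715, 0.000000). Real part: -0.426715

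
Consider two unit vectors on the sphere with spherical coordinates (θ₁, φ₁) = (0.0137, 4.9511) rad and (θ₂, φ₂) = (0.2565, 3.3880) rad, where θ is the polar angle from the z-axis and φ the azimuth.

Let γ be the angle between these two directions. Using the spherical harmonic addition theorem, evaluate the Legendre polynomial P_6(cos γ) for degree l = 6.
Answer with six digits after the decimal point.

0.417270

Expand P_6 via completeness: Σ_{m} conj(Y_{6,m}) at Ω₁ times Y_{6,m} at Ω₂ —
  [-6]  conj(Y_{6,-6})(Ω₁) = -0.000000-0.000000i ; Y_{6,-6}(Ω₂) = +0.000012-0.000128i ; Δ = -0.000000+0.000000i
  [-5]  conj(Y_{6,-5})(Ω₁) = +0.000000-0.000000i ; Y_{6,-5}(Ω₂) = -0.000565+0.001604i ; Δ = +0.000000+0.000000i
  [-4]  conj(Y_{6,-4})(Ω₁) = +0.000000+0.000000i ; Y_{6,-4}(Ω₂) = +0.007585-0.011448i ; Δ = +0.000000-0.000000i
  [-3]  conj(Y_{6,-3})(Ω₁) = -0.000009+0.000010i ; Y_{6,-3}(Ω₂) = -0.055441+0.050543i ; Δ = -0.000000-0.000001i
  [-2]  conj(Y_{6,-2})(Ω₁) = -0.000868-0.000449i ; Y_{6,-2}(Ω₂) = +0.240958-0.129396i ; Δ = -0.000267+0.000004i
  [-1]  conj(Y_{6,-1})(Ω₁) = +0.010666-0.043830i ; Y_{6,-1}(Ω₂) = -0.570582+0.143512i ; Δ = +0.000204+0.026539i
  [+0]  conj(Y_{6,0})(Ω₁) = +1.015104-0.000000i ; Y_{6,0}(Ω₂) = +0.425370+0.000000i ; Δ = +0.431795+0.000000i
  [+1]  conj(Y_{6,1})(Ω₁) = -0.010666-0.043830i ; Y_{6,1}(Ω₂) = +0.570582+0.143512i ; Δ = +0.000204-0.026539i
  [+2]  conj(Y_{6,2})(Ω₁) = -0.000868+0.000449i ; Y_{6,2}(Ω₂) = +0.240958+0.129396i ; Δ = -0.000267-0.000004i
  [+3]  conj(Y_{6,3})(Ω₁) = +0.000009+0.000010i ; Y_{6,3}(Ω₂) = +0.055441+0.050543i ; Δ = -0.000000+0.000001i
  [+4]  conj(Y_{6,4})(Ω₁) = +0.000000-0.000000i ; Y_{6,4}(Ω₂) = +0.007585+0.011448i ; Δ = +0.000000+0.000000i
  [+5]  conj(Y_{6,5})(Ω₁) = -0.000000-0.000000i ; Y_{6,5}(Ω₂) = +0.000565+0.001604i ; Δ = +0.000000-0.000000i
  [+6]  conj(Y_{6,6})(Ω₁) = -0.000000+0.000000i ; Y_{6,6}(Ω₂) = +0.000012+0.000128i ; Δ = -0.000000-0.000000i
Total Σ_m = +0.431669-0.000000i. Multiply by 0.966644: +0.417270-0.000000i. P_6(cos γ) = 0.417270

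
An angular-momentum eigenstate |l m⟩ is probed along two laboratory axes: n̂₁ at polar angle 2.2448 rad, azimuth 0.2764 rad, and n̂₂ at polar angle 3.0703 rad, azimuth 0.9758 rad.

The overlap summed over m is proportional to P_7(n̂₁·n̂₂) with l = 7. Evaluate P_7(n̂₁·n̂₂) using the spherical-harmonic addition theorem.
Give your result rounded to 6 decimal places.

0.243988

Addition theorem: P_7(cos γ) = (4π/15) Σ_m Y*_{lm}(Ω₁) Y_{lm}(Ω₂), m = −7…7:
  [-7]  conj(Y_{7,-7})(Ω₁) = -0.03165 + 0.08306j ; Y_{7,-7}(Ω₂) = 0.00000 - 0.00000j ; Δ = 0.00000 + 0.00000j
  [-6]  conj(Y_{7,-6})(Ω₁) = 0.02324 - 0.26465j ; Y_{7,-6}(Ω₂) = -0.00000 - 0.00000j ; Δ = -0.00000 + 0.00000j
  [-5]  conj(Y_{7,-5})(Ω₁) = 0.08149 + 0.42648j ; Y_{7,-5}(Ω₂) = 0.00000 + 0.00001j ; Δ = -0.00000 + 0.00000j
  [-4]  conj(Y_{7,-4})(Ω₁) = -0.15803 - 0.31484j ; Y_{7,-4}(Ω₂) = 0.00014 - 0.00013j ; Δ = -0.00006 - 0.00002j
  [-3]  conj(Y_{7,-3})(Ω₁) = -0.03605 - 0.03935j ; Y_{7,-3}(Ω₂) = -0.00308 - 0.00067j ; Δ = 0.00008 + 0.00015j
  [-2]  conj(Y_{7,-2})(Ω₁) = 0.31203 + 0.19251j ; Y_{7,-2}(Ω₂) = 0.01387 + 0.03463j ; Δ = -0.00234 + 0.01348j
  [-1]  conj(Y_{7,-1})(Ω₁) = -0.10396 - 0.02949j ; Y_{7,-1}(Ω₂) = 0.15768 - 0.23297j ; Δ = -0.02326 + 0.01957j
  [+0]  conj(Y_{7,0})(Ω₁) = -0.33696 + 0.00000j ; Y_{7,0}(Ω₂) = -1.01616 + 0.00000j ; Δ = 0.34241 + 0.00000j
  [+1]  conj(Y_{7,1})(Ω₁) = 0.10396 - 0.02949j ; Y_{7,1}(Ω₂) = -0.15768 - 0.23297j ; Δ = -0.02326 - 0.01957j
  [+2]  conj(Y_{7,2})(Ω₁) = 0.31203 - 0.19251j ; Y_{7,2}(Ω₂) = 0.01387 - 0.03463j ; Δ = -0.00234 - 0.01348j
  [+3]  conj(Y_{7,3})(Ω₁) = 0.03605 - 0.03935j ; Y_{7,3}(Ω₂) = 0.00308 - 0.00067j ; Δ = 0.00008 - 0.00015j
  [+4]  conj(Y_{7,4})(Ω₁) = -0.15803 + 0.31484j ; Y_{7,4}(Ω₂) = 0.00014 + 0.00013j ; Δ = -0.00006 + 0.00002j
  [+5]  conj(Y_{7,5})(Ω₁) = -0.08149 + 0.42648j ; Y_{7,5}(Ω₂) = -0.00000 + 0.00001j ; Δ = -0.00000 - 0.00000j
  [+6]  conj(Y_{7,6})(Ω₁) = 0.02324 + 0.26465j ; Y_{7,6}(Ω₂) = -0.00000 + 0.00000j ; Δ = -0.00000 - 0.00000j
  [+7]  conj(Y_{7,7})(Ω₁) = 0.03165 + 0.08306j ; Y_{7,7}(Ω₂) = -0.00000 - 0.00000j ; Δ = 0.00000 - 0.00000j
Accumulated sum 0.29124 + 0.00000j; after 4π/(2l+1) scaling, 0.24399 + 0.00000j ⇒ P_7 = 0.243988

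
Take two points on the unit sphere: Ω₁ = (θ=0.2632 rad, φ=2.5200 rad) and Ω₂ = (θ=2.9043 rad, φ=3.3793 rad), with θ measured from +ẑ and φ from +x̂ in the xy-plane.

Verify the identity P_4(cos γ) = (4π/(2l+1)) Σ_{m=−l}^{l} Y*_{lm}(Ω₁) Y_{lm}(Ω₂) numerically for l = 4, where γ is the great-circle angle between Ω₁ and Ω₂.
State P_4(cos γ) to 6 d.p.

Summing Y*_{l m}(θ₁,φ₁)·Y_{l m}(θ₂,φ₂) over m ∈ [−4, 4]; prefactor 4π/(2·4+1) = 1.396263:
  term(m=-4) = -0.000003+0.000001i   from Y*(Ω₁)=-0.001608-0.001235i, Y(Ω₂)=+0.000785-0.001100i
  term(m=-3) = +0.000284+0.000180i   from Y*(Ω₁)=+0.006167+0.020371i, Y(Ω₂)=+0.011952-0.010339i
  term(m=-2) = -0.001912-0.012842i   from Y*(Ω₁)=+0.040265-0.118477i, Y(Ω₂)=+0.092255-0.047493i
  term(m=-1) = -0.106873+0.123963i   from Y*(Ω₁)=-0.340683+0.244037i, Y(Ω₂)=+0.379579-0.091967i
  term(m=+0) = +0.359805+0.000000i   from Y*(Ω₁)=+0.576827-0.000000i, Y(Ω₂)=+0.623767+0.000000i
  term(m=+1) = -0.106873-0.123963i   from Y*(Ω₁)=+0.340683+0.244037i, Y(Ω₂)=-0.379579-0.091967i
  term(m=+2) = -0.001912+0.012842i   from Y*(Ω₁)=+0.040265+0.118477i, Y(Ω₂)=+0.092255+0.047493i
  term(m=+3) = +0.000284-0.000180i   from Y*(Ω₁)=-0.006167+0.020371i, Y(Ω₂)=-0.011952-0.010339i
  term(m=+4) = -0.000003-0.000001i   from Y*(Ω₁)=-0.001608+0.001235i, Y(Ω₂)=+0.000785+0.001100i
Accumulated sum +0.142799+0.000000i; after 4π/(2l+1) scaling, +0.199385+0.000000i ⇒ P_4 = 0.199385

0.199385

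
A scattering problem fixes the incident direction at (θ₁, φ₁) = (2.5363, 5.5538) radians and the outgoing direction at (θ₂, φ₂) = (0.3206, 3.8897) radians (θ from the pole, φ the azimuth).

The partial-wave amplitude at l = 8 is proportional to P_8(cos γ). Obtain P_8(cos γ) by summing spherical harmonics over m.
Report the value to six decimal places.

Summing Y*_{l m}(θ₁,φ₁)·Y_{l m}(θ₂,φ₂) over m ∈ [−8, 8]; prefactor 4π/(2·8+1) = 0.739198:
  m=-8: (0.005104, 0.002454) × (0.000048, 0.000015) = (0.000000, 0.000000)  (running Σ = (0.000000, 0.000000))
  m=-7: (-0.012547, -0.030240) × (-0.000302, -0.000523) = (-0.000012, 0.000016)  (running Σ = (-0.000012, 0.000016))
  m=-6: (-0.038521, 0.110272) × (-0.001023, 0.004497) = (-0.000457, -0.000286)  (running Σ = (-0.000468, -0.000270))
  m=-5: (0.249299, -0.137924) × (0.020821, -0.014212) = (0.003231, -0.006415)  (running Σ = (0.002762, -0.006685))
  m=-4: (-0.454379, -0.103543) × (-0.100014, -0.015030) = (0.043888, 0.017185)  (running Σ = (0.046650, 0.010500))
  m=-3: (0.249132, 0.350924) × (0.181571, 0.227530) = (-0.034611, 0.120403)  (running Σ = (0.012039, 0.130903))
  m=-2: (0.001679, -0.014925) × (0.041058, -0.549490) = (-0.008132, -0.001535)  (running Σ = (0.003907, 0.129367))
  m=-1: (0.303834, -0.271570) × (-0.374332, 0.347405) = (-0.019390, 0.207211)  (running Σ = (-0.015483, 0.336578))
  m=0: (-0.153624, -0.000000) × (-0.180806, 0.000000) = (0.027776, 0.000000)  (running Σ = (0.012294, 0.336578))
  m=1: (-0.303834, -0.271570) × (0.374332, 0.347405) = (-0.019390, -0.207211)  (running Σ = (-0.007096, 0.129367))
  m=2: (0.001679, 0.014925) × (0.041058, 0.549490) = (-0.008132, 0.001535)  (running Σ = (-0.015228, 0.130903))
  m=3: (-0.249132, 0.350924) × (-0.181571, 0.227530) = (-0.034611, -0.120403)  (running Σ = (-0.049839, 0.010500))
  m=4: (-0.454379, 0.103543) × (-0.100014, 0.015030) = (0.043888, -0.017185)  (running Σ = (-0.005951, -0.006685))
  m=5: (-0.249299, -0.137924) × (-0.020821, -0.014212) = (0.003231, 0.006415)  (running Σ = (-0.002720, -0.000270))
  m=6: (-0.038521, -0.110272) × (-0.001023, -0.004497) = (-0.000457, 0.000286)  (running Σ = (-0.003177, 0.000016))
  m=7: (0.012547, -0.030240) × (0.000302, -0.000523) = (-0.000012, -0.000016)  (running Σ = (-0.003189, 0.000000))
  m=8: (0.005104, -0.002454) × (0.000048, -0.000015) = (0.000000, -0.000000)  (running Σ = (-0.003189, 0.000000))
Total Σ_m = (-0.003189, 0.000000). Multiply by 0.739198: (-0.002357, 0.000000). P_8(cos γ) = -0.002357

-0.002357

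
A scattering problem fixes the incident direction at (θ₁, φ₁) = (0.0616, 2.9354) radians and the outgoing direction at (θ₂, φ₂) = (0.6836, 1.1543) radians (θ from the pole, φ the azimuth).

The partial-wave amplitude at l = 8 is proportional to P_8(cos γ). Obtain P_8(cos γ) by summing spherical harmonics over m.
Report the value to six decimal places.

Addition theorem: P_8(cos γ) = (4π/17) Σ_m Y*_{lm}(Ω₁) Y_{lm}(Ω₂), m = −8…8:
  term(m=-8) = -0.00000 + 0.00000j   from Y*(Ω₁)=-0.00000 - 0.00000j, Y(Ω₂)=-0.01282 - 0.00247j
  term(m=-7) = 0.00000 - 0.00000j   from Y*(Ω₁)=-0.00000 + 0.00000j, Y(Ω₂)=-0.01437 - 0.06245j
  term(m=-6) = -0.00000 - 0.00000j   from Y*(Ω₁)=0.00000 - 0.00000j, Y(Ω₂)=0.15333 - 0.11479j
  term(m=-5) = -0.00000 + 0.00000j   from Y*(Ω₁)=-0.00000 + 0.00001j, Y(Ω₂)=0.33238 + 0.18665j
  term(m=-4) = 0.00006 + 0.00007j   from Y*(Ω₁)=0.00013 - 0.00014j, Y(Ω₂)=-0.04532 + 0.47462j
  term(m=-3) = 0.00047 - 0.00065j   from Y*(Ω₁)=-0.00262 + 0.00186j, Y(Ω₂)=-0.23681 + 0.07882j
  term(m=-2) = 0.00798 + 0.00357j   from Y*(Ω₁)=0.03509 - 0.01535j, Y(Ω₂)=0.15358 + 0.16894j
  term(m=-1) = 0.02308 - 0.10814j   from Y*(Ω₁)=-0.28758 + 0.06015j, Y(Ω₂)=-0.15225 + 0.34417j
  term(m=+0) = 0.12611 + 0.00000j   from Y*(Ω₁)=1.08500 + 0.00000j, Y(Ω₂)=0.11623 + 0.00000j
  term(m=+1) = 0.02308 + 0.10814j   from Y*(Ω₁)=0.28758 + 0.06015j, Y(Ω₂)=0.15225 + 0.34417j
  term(m=+2) = 0.00798 - 0.00357j   from Y*(Ω₁)=0.03509 + 0.01535j, Y(Ω₂)=0.15358 - 0.16894j
  term(m=+3) = 0.00047 + 0.00065j   from Y*(Ω₁)=0.00262 + 0.00186j, Y(Ω₂)=0.23681 + 0.07882j
  term(m=+4) = 0.00006 - 0.00007j   from Y*(Ω₁)=0.00013 + 0.00014j, Y(Ω₂)=-0.04532 - 0.47462j
  term(m=+5) = -0.00000 - 0.00000j   from Y*(Ω₁)=0.00000 + 0.00001j, Y(Ω₂)=-0.33238 + 0.18665j
  term(m=+6) = -0.00000 + 0.00000j   from Y*(Ω₁)=0.00000 + 0.00000j, Y(Ω₂)=0.15333 + 0.11479j
  term(m=+7) = 0.00000 + 0.00000j   from Y*(Ω₁)=0.00000 + 0.00000j, Y(Ω₂)=0.01437 - 0.06245j
  term(m=+8) = -0.00000 - 0.00000j   from Y*(Ω₁)=-0.00000 + 0.00000j, Y(Ω₂)=-0.01282 + 0.00247j
Σ over m = 0.18931 - 0.00000j; ×(4π/17) → 0.13994 - 0.00000j. Real part: 0.139937

0.139937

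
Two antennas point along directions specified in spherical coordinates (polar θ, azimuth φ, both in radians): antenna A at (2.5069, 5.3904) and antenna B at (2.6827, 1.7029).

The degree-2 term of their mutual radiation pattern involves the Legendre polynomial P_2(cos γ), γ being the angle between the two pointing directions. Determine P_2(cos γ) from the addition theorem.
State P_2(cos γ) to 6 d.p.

Term-by-term m-sum for l=2 (normalisation 4π/5 = 2.513274):
  m=-2: Y*=-0.028943-0.132681i  Y=-0.073161+0.019792i  product +0.004744+0.009134i
  m=-1: Y*=-0.231366+0.287277i  Y=+0.040412+0.304128i  product -0.096719-0.058756i
  m=+0: Y*=+0.298140-0.000000i  Y=+0.445135+0.000000i  product +0.132713+0.000000i
  m=+1: Y*=+0.231366+0.287277i  Y=-0.040412+0.304128i  product -0.096719+0.058756i
  m=+2: Y*=-0.028943+0.132681i  Y=-0.073161-0.019792i  product +0.004744-0.009134i
Accumulated sum -0.051238+0.000000i; after 4π/(2l+1) scaling, -0.128775+0.000000i ⇒ P_2 = -0.128775

-0.128775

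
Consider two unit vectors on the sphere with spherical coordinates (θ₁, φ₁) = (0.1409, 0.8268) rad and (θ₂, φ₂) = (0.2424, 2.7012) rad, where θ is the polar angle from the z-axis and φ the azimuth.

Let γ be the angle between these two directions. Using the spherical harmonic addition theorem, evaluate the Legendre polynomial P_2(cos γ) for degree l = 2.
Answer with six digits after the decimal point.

0.856792

Term-by-term m-sum for l=2 (normalisation 4π/5 = 2.513274):
  term(m=-2) = (-0.000139, 0.000097)   from Y*(Ω₁)=(-0.000630, 0.007592), Y(Ω₂)=(0.014167, 0.017164)
  term(m=-1) = (-0.005781, -0.018452)   from Y*(Ω₁)=(0.072746, 0.079034), Y(Ω₂)=(-0.162840, -0.076740)
  term(m=+0) = (0.352747, 0.000000)   from Y*(Ω₁)=(0.612123, -0.000000), Y(Ω₂)=(0.576268, 0.000000)
  term(m=+1) = (-0.005781, 0.018452)   from Y*(Ω₁)=(-0.072746, 0.079034), Y(Ω₂)=(0.162840, -0.076740)
  term(m=+2) = (-0.000139, -0.000097)   from Y*(Ω₁)=(-0.000630, -0.007592), Y(Ω₂)=(0.014167, -0.017164)
Σ over m = (0.340907, -0.000000); ×(4π/5) → (0.856792, -0.000000). Real part: 0.856792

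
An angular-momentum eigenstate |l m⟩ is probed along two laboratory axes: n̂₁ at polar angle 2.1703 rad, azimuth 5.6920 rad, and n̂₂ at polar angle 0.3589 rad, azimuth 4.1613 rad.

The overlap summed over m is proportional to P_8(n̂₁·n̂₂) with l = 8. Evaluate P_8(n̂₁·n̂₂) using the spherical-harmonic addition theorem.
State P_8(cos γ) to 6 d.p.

Addition theorem: P_8(cos γ) = (4π/17) Σ_m Y*_{lm}(Ω₁) Y_{lm}(Ω₂), m = −8…8:
  term(m=-8) = (0.000013, -0.000004)   from Y*(Ω₁)=(0.001902, 0.111257), Y(Ω₂)=(-0.000036, -0.000114)
  term(m=-7) = (0.000107, 0.000372)   from Y*(Ω₁)=(0.165193, -0.255417), Y(Ω₂)=(-0.000836, 0.000961)
  term(m=-6) = (-0.003754, 0.000921)   from Y*(Ω₁)=(-0.413584, 0.177558), Y(Ω₂)=(0.008471, 0.001410)
  term(m=-5) = (-0.002571, -0.012650)   from Y*(Ω₁)=(0.307102, 0.057683), Y(Ω₂)=(-0.015559, -0.038269)
  term(m=-4) = (-0.015510, 0.002509)   from Y*(Ω₁)=(0.077279, 0.075969), Y(Ω₂)=(-0.085837, 0.116852)
  term(m=-3) = (-0.015902, -0.131560)   from Y*(Ω₁)=(-0.073981, -0.359857), Y(Ω₂)=(0.359481, 0.029714)
  term(m=-2) = (0.046804, -0.003761)   from Y*(Ω₁)=(-0.031096, 0.075990), Y(Ω₂)=(-0.258290, -0.510224)
  term(m=-1) = (-0.005006, -0.124787)   from Y*(Ω₁)=(-0.273914, 0.183871), Y(Ω₂)=(-0.198217, 0.322512)
  term(m=+0) = (-0.043721, 0.000000)   from Y*(Ω₁)=(0.134099, -0.000000), Y(Ω₂)=(-0.326034, 0.000000)
  term(m=+1) = (-0.005006, 0.124787)   from Y*(Ω₁)=(0.273914, 0.183871), Y(Ω₂)=(0.198217, 0.322512)
  term(m=+2) = (0.046804, 0.003761)   from Y*(Ω₁)=(-0.031096, -0.075990), Y(Ω₂)=(-0.258290, 0.510224)
  term(m=+3) = (-0.015902, 0.131560)   from Y*(Ω₁)=(0.073981, -0.359857), Y(Ω₂)=(-0.359481, 0.029714)
  term(m=+4) = (-0.015510, -0.002509)   from Y*(Ω₁)=(0.077279, -0.075969), Y(Ω₂)=(-0.085837, -0.116852)
  term(m=+5) = (-0.002571, 0.012650)   from Y*(Ω₁)=(-0.307102, 0.057683), Y(Ω₂)=(0.015559, -0.038269)
  term(m=+6) = (-0.003754, -0.000921)   from Y*(Ω₁)=(-0.413584, -0.177558), Y(Ω₂)=(0.008471, -0.001410)
  term(m=+7) = (0.000107, -0.000372)   from Y*(Ω₁)=(-0.165193, -0.255417), Y(Ω₂)=(0.000836, 0.000961)
  term(m=+8) = (0.000013, 0.000004)   from Y*(Ω₁)=(0.001902, -0.111257), Y(Ω₂)=(-0.000036, 0.000114)
Accumulated sum (-0.035360, -0.000000); after 4π/(2l+1) scaling, (-0.026138, -0.000000) ⇒ P_8 = -0.026138

-0.026138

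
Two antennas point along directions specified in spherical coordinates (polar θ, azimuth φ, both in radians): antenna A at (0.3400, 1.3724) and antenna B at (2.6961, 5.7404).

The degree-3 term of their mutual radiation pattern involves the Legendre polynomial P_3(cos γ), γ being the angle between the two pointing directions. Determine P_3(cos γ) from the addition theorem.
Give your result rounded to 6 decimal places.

-0.469103

Expand P_3 via completeness: Σ_{m} conj(Y_{3,m}) at Ω₁ times Y_{3,m} at Ω₂ —
  [-3]  conj(Y_{3,-3})(Ω₁) = -0.00868 - 0.01281j ; Y_{3,-3}(Ω₂) = -0.00192 + 0.03333j ; Δ = 0.00044 - 0.00026j
  [-2]  conj(Y_{3,-2})(Ω₁) = -0.09883 + 0.04141j ; Y_{3,-2}(Ω₂) = -0.07987 - 0.15147j ; Δ = 0.01417 + 0.01166j
  [-1]  conj(Y_{3,-1})(Ω₁) = 0.07316 + 0.36389j ; Y_{3,-1}(Ω₂) = 0.36627 + 0.22094j ; Δ = -0.05360 + 0.14945j
  [+0]  conj(Y_{3,0})(Ω₁) = 0.50800 + 0.00000j ; Y_{3,0}(Ω₂) = -0.36087 + 0.00000j ; Δ = -0.18332 + 0.00000j
  [+1]  conj(Y_{3,1})(Ω₁) = -0.07316 + 0.36389j ; Y_{3,1}(Ω₂) = -0.36627 + 0.22094j ; Δ = -0.05360 - 0.14945j
  [+2]  conj(Y_{3,2})(Ω₁) = -0.09883 - 0.04141j ; Y_{3,2}(Ω₂) = -0.07987 + 0.15147j ; Δ = 0.01417 - 0.01166j
  [+3]  conj(Y_{3,3})(Ω₁) = 0.00868 - 0.01281j ; Y_{3,3}(Ω₂) = 0.00192 + 0.03333j ; Δ = 0.00044 + 0.00026j
Σ over m = -0.26131 - 0.00000j; ×(4π/7) → -0.46910 - 0.00000j. Real part: -0.469103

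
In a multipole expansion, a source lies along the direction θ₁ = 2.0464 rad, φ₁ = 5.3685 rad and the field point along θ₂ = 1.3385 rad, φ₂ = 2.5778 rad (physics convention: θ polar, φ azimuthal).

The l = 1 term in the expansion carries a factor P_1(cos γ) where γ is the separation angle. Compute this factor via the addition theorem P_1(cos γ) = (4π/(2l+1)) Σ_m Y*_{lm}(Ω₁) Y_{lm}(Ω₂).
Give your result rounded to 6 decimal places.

-0.917830

Expand P_1 via completeness: Σ_{m} conj(Y_{1,m}) at Ω₁ times Y_{1,m} at Ω₂ —
  m=-1: Y*=0.18737 - 0.24338j  Y=-0.28418 - 0.17967j  product -0.09698 + 0.03550j
  m=+0: Y*=-0.22372 + 0.00000j  Y=0.11248 + 0.00000j  product -0.02516 + 0.00000j
  m=+1: Y*=-0.18737 - 0.24338j  Y=0.28418 - 0.17967j  product -0.09698 - 0.03550j
Σ over m = -0.21912 + 0.00000j; ×(4π/3) → -0.91783 + 0.00000j. Real part: -0.917830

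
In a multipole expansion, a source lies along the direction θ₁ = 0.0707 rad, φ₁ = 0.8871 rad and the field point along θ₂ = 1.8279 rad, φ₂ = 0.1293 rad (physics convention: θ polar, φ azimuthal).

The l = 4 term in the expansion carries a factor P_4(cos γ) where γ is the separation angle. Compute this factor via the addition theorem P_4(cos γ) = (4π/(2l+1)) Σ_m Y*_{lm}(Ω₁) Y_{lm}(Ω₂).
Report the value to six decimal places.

0.226487

Addition theorem: P_4(cos γ) = (4π/9) Σ_m Y*_{lm}(Ω₁) Y_{lm}(Ω₂), m = −4…4:
  m=-4: -0.000010-0.000004i × +0.336518-0.191428i = -0.000004+0.000000i  (running Σ = -0.000004+0.000000i)
  m=-3: -0.000390+0.000203i × -0.266521+0.108901i = +0.000082-0.000097i  (running Σ = +0.000078-0.000096i)
  m=-2: -0.002011+0.009752i × -0.165580+0.043800i = -0.000094-0.001703i  (running Σ = -0.000016-0.001799i)
  m=-1: +0.083493+0.102471i × +0.293896-0.038214i = +0.028454+0.026925i  (running Σ = +0.028438+0.025126i)
  m=0: +0.825261-0.000000i × +0.127638+0.000000i = +0.105334+0.000000i  (running Σ = +0.133772+0.025126i)
  m=1: -0.083493+0.102471i × -0.293896-0.038214i = +0.028454-0.026925i  (running Σ = +0.162226-0.001799i)
  m=2: -0.002011-0.009752i × -0.165580-0.043800i = -0.000094+0.001703i  (running Σ = +0.162132-0.000096i)
  m=3: +0.000390+0.000203i × +0.266521+0.108901i = +0.000082+0.000097i  (running Σ = +0.162214+0.000000i)
  m=4: -0.000010+0.000004i × +0.336518+0.191428i = -0.000004-0.000000i  (running Σ = +0.162209-0.000000i)
Total Σ_m = +0.162209-0.000000i. Multiply by 1.396263: +0.226487-0.000000i. P_4(cos γ) = 0.226487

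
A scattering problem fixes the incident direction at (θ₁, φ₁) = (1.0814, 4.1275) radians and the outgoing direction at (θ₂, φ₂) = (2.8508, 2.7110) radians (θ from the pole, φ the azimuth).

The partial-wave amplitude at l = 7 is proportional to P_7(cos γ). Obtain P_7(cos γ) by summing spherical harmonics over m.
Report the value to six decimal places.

Addition theorem: P_7(cos γ) = (4π/15) Σ_m Y*_{lm}(Ω₁) Y_{lm}(Ω₂), m = −7…7:
  [-7]  conj(Y_{7,-7})(Ω₁) = -0.170034-0.120919i ; Y_{7,-7}(Ω₂) = +0.000079-0.000010i ; Δ = -0.000015-0.000008i
  [-6]  conj(Y_{7,-6})(Ω₁) = +0.388001-0.149484i ; Y_{7,-6}(Ω₂) = +0.000845-0.000527i ; Δ = +0.000249-0.000331i
  [-5]  conj(Y_{7,-5})(Ω₁) = -0.079301+0.359437i ; Y_{7,-5}(Ω₂) = +0.004273-0.006491i ; Δ = +0.001994+0.002051i
  [-4]  conj(Y_{7,-4})(Ω₁) = +0.018509+0.019135i ; Y_{7,-4}(Ω₂) = +0.006407-0.041945i ; Δ = +0.000921-0.000654i
  [-3]  conj(Y_{7,-3})(Ω₁) = -0.344142+0.064000i ; Y_{7,-3}(Ω₂) = -0.045157-0.157621i ; Δ = +0.025628+0.051354i
  [-2]  conj(Y_{7,-2})(Ω₁) = +0.052005-0.122654i ; Y_{7,-2}(Ω₂) = -0.276952-0.322467i ; Δ = -0.053955+0.017199i
  [-1]  conj(Y_{7,-1})(Ω₁) = -0.164641-0.248635i ; Y_{7,-1}(Ω₂) = -0.559191-0.256858i ; Δ = +0.028202+0.181324i
  [+0]  conj(Y_{7,0})(Ω₁) = +0.173271-0.000000i ; Y_{7,0}(Ω₂) = -0.132119+0.000000i ; Δ = -0.022893+0.000000i
  [+1]  conj(Y_{7,1})(Ω₁) = +0.164641-0.248635i ; Y_{7,1}(Ω₂) = +0.559191-0.256858i ; Δ = +0.028202-0.181324i
  [+2]  conj(Y_{7,2})(Ω₁) = +0.052005+0.122654i ; Y_{7,2}(Ω₂) = -0.276952+0.322467i ; Δ = -0.053955-0.017199i
  [+3]  conj(Y_{7,3})(Ω₁) = +0.344142+0.064000i ; Y_{7,3}(Ω₂) = +0.045157-0.157621i ; Δ = +0.025628-0.051354i
  [+4]  conj(Y_{7,4})(Ω₁) = +0.018509-0.019135i ; Y_{7,4}(Ω₂) = +0.006407+0.041945i ; Δ = +0.000921+0.000654i
  [+5]  conj(Y_{7,5})(Ω₁) = +0.079301+0.359437i ; Y_{7,5}(Ω₂) = -0.004273-0.006491i ; Δ = +0.001994-0.002051i
  [+6]  conj(Y_{7,6})(Ω₁) = +0.388001+0.149484i ; Y_{7,6}(Ω₂) = +0.000845+0.000527i ; Δ = +0.000249+0.000331i
  [+7]  conj(Y_{7,7})(Ω₁) = +0.170034-0.120919i ; Y_{7,7}(Ω₂) = -0.000079-0.000010i ; Δ = -0.000015+0.000008i
Accumulated sum -0.016842-0.000000i; after 4π/(2l+1) scaling, -0.014110-0.000000i ⇒ P_7 = -0.014110

-0.014110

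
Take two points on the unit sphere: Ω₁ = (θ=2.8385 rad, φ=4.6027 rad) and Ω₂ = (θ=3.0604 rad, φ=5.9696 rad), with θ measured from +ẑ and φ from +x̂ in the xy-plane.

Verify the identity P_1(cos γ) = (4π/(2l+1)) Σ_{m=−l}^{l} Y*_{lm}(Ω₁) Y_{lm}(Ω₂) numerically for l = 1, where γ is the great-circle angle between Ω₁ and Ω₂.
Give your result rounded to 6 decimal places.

0.956175

Term-by-term m-sum for l=1 (normalisation 4π/3 = 4.188790):
  m=-1: Y*=(-0.011289, -0.102501)  Y=(0.026654, 0.008644)  product (0.000585, -0.002830)
  m=+0: Y*=(-0.466331, -0.000000)  Y=(-0.486993, 0.000000)  product (0.227100, 0.000000)
  m=+1: Y*=(0.011289, -0.102501)  Y=(-0.026654, 0.008644)  product (0.000585, 0.002830)
Σ over m = (0.228270, 0.000000); ×(4π/3) → (0.956175, 0.000000). Real part: 0.956175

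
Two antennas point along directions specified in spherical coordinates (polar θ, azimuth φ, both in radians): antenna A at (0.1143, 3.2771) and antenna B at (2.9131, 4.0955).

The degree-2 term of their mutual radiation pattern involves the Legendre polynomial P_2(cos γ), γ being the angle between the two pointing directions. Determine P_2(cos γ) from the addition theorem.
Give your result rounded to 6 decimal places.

0.853747

Term-by-term m-sum for l=2 (normalisation 4π/5 = 2.513274):
  term(m=-2) = -0.000007-0.000099i   from Y*(Ω₁)=+0.004841+0.001345i, Y(Ω₂)=-0.006553-0.018704i
  term(m=-1) = -0.010196+0.010892i   from Y*(Ω₁)=-0.086733-0.011825i, Y(Ω₂)=+0.098600-0.139026i
  term(m=+0) = +0.360100+0.000000i   from Y*(Ω₁)=+0.618476-0.000000i, Y(Ω₂)=+0.582238+0.000000i
  term(m=+1) = -0.010196-0.010892i   from Y*(Ω₁)=+0.086733-0.011825i, Y(Ω₂)=-0.098600-0.139026i
  term(m=+2) = -0.000007+0.000099i   from Y*(Ω₁)=+0.004841-0.001345i, Y(Ω₂)=-0.006553+0.018704i
Accumulated sum +0.339695-0.000000i; after 4π/(2l+1) scaling, +0.853747-0.000000i ⇒ P_2 = 0.853747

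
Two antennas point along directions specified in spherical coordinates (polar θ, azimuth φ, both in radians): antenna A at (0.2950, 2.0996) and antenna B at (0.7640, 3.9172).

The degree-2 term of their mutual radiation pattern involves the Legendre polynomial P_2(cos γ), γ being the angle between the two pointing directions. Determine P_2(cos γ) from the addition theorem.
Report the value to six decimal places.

Term-by-term m-sum for l=2 (normalisation 4π/5 = 2.513274):
  [-2]  conj(Y_{2,-2})(Ω₁) = -0.01603 - 0.02845j ; Y_{2,-2}(Ω₂) = 0.00362 - 0.18484j ; Δ = -0.00532 + 0.00286j
  [-1]  conj(Y_{2,-1})(Ω₁) = -0.10842 + 0.18555j ; Y_{2,-1}(Ω₂) = -0.27555 + 0.27020j ; Δ = -0.02026 - 0.08042j
  [+0]  conj(Y_{2,0})(Ω₁) = 0.55080 + 0.00000j ; Y_{2,0}(Ω₂) = 0.17794 + 0.00000j ; Δ = 0.09801 + 0.00000j
  [+1]  conj(Y_{2,1})(Ω₁) = 0.10842 + 0.18555j ; Y_{2,1}(Ω₂) = 0.27555 + 0.27020j ; Δ = -0.02026 + 0.08042j
  [+2]  conj(Y_{2,2})(Ω₁) = -0.01603 + 0.02845j ; Y_{2,2}(Ω₂) = 0.00362 + 0.18484j ; Δ = -0.00532 - 0.00286j
Accumulated sum 0.04685 - 0.00000j; after 4π/(2l+1) scaling, 0.11775 - 0.00000j ⇒ P_2 = 0.117752

0.117752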